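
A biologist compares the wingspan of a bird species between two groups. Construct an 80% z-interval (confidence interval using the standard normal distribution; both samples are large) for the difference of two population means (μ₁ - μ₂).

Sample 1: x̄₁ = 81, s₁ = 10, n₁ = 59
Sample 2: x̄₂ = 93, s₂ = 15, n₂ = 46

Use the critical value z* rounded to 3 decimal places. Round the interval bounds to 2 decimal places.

Both samples are large (n₁ = 59 ≥ 30, n₂ = 46 ≥ 30), so a z-interval for the difference of means applies.

Point estimate: x̄₁ - x̄₂ = 81 - 93 = -12

Standard error: SE = √(s₁²/n₁ + s₂²/n₂)
= √(10²/59 + 15²/46)
= √(1.694915 + 4.891304)
= 2.566363

For 80% confidence, z* = 1.282 (from standard normal table)
Margin of error: E = z* × SE = 1.282 × 2.566363 = 3.2901

Z-interval: (x̄₁ - x̄₂) ± E = -12 ± 3.2901 = (-15.2901, -8.7099)

Rounded to 2 decimal places:

(-15.29, -8.71)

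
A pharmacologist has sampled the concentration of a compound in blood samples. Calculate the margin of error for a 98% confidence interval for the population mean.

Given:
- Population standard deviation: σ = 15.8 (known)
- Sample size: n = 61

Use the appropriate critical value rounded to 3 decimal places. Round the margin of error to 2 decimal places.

The population standard deviation σ is known, so use the z-interval margin of error formula.

For 98% confidence, z* = 2.326 (from standard normal table)

Margin of error formula for z-interval: E = z* × σ/√n

E = 2.326 × 15.8/√61
  = 2.326 × 2.022983
  = 4.7055

Rounded to 2 decimal places:

4.71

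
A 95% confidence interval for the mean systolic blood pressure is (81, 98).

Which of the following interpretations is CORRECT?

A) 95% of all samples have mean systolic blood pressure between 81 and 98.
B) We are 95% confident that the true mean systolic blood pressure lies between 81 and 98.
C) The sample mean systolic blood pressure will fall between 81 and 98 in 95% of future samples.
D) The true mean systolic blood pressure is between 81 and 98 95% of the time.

A confidence interval represents our confidence in the procedure, not a probability statement about the parameter.

Key concept: If we repeated this sampling process many times and computed a 95% CI each time, about 95% of those intervals would contain the true population parameter.

For this specific interval (81, 98):
- Midpoint (point estimate): 89.5
- Margin of error: 8.5

The correct interpretation is the one stating confidence that the true parameter lies in the interval — option B.

B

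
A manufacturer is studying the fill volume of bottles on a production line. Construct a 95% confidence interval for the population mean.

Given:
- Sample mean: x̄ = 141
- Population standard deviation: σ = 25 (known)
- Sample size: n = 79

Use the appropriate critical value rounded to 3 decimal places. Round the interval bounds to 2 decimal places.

The population standard deviation σ is known, so use a z-interval (standard normal critical value).

For 95% confidence, z* = 1.96 (from standard normal table)

Standard error: SE = σ/√n = 25/√79 = 2.812720

Margin of error: E = z* × SE = 1.96 × 2.812720 = 5.5129

Z-interval: x̄ ± E = 141 ± 5.5129 = (135.4871, 146.5129)

Rounded to 2 decimal places:

(135.49, 146.51)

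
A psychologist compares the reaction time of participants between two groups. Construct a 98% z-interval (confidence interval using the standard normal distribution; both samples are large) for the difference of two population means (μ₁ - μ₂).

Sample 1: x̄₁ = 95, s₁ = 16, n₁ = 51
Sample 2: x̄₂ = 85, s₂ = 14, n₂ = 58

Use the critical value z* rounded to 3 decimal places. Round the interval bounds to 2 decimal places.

Both samples are large (n₁ = 51 ≥ 30, n₂ = 58 ≥ 30), so a z-interval for the difference of means applies.

Point estimate: x̄₁ - x̄₂ = 95 - 85 = 10

Standard error: SE = √(s₁²/n₁ + s₂²/n₂)
= √(16²/51 + 14²/58)
= √(5.019608 + 3.379310)
= 2.898089

For 98% confidence, z* = 2.326 (from standard normal table)
Margin of error: E = z* × SE = 2.326 × 2.898089 = 6.7410

Z-interval: (x̄₁ - x̄₂) ± E = 10 ± 6.7410 = (3.2590, 16.7410)

Rounded to 2 decimal places:

(3.26, 16.74)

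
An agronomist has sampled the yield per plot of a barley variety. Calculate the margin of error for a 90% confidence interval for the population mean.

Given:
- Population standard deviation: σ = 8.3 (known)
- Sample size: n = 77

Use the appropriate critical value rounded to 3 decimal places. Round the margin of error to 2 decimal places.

The population standard deviation σ is known, so use the z-interval margin of error formula.

For 90% confidence, z* = 1.645 (from standard normal table)

Margin of error formula for z-interval: E = z* × σ/√n

E = 1.645 × 8.3/√77
  = 1.645 × 0.945873
  = 1.5560

Rounded to 2 decimal places:

1.56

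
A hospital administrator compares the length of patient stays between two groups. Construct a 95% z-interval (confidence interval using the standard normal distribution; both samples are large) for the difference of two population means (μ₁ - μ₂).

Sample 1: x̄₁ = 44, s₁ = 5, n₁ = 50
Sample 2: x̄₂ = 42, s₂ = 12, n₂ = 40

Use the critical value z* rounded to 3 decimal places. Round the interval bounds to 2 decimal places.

Both samples are large (n₁ = 50 ≥ 30, n₂ = 40 ≥ 30), so a z-interval for the difference of means applies.

Point estimate: x̄₁ - x̄₂ = 44 - 42 = 2

Standard error: SE = √(s₁²/n₁ + s₂²/n₂)
= √(5²/50 + 12²/40)
= √(0.500000 + 3.600000)
= 2.024846

For 95% confidence, z* = 1.96 (from standard normal table)
Margin of error: E = z* × SE = 1.96 × 2.024846 = 3.9687

Z-interval: (x̄₁ - x̄₂) ± E = 2 ± 3.9687 = (-1.9687, 5.9687)

Rounded to 2 decimal places:

(-1.97, 5.97)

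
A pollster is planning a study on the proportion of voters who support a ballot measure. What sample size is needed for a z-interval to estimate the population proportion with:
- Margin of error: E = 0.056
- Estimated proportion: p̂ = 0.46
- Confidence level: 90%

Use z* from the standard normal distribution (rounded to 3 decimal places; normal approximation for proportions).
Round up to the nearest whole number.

Using z* for proportion z-interval (normal approximation).

For 90% confidence, z* = 1.645 (from standard normal table)

Sample size formula for proportion z-interval: n = z*²p̂(1-p̂)/E²

n = 1.645² × 0.46 × 0.54 / 0.056²
  = 2.706025 × 0.2484 / 0.003136
  = 214.3420

Round up to the nearest whole number: n = 215

215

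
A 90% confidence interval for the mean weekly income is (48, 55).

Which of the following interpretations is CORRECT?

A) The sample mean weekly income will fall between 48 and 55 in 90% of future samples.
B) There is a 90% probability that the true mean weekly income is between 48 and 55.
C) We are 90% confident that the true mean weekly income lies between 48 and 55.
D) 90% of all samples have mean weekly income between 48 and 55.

A confidence interval represents our confidence in the procedure, not a probability statement about the parameter.

Key concept: If we repeated this sampling process many times and computed a 90% CI each time, about 90% of those intervals would contain the true population parameter.

For this specific interval (48, 55):
- Midpoint (point estimate): 51.5
- Margin of error: 3.5

The correct interpretation is the one stating confidence that the true parameter lies in the interval — option C.

C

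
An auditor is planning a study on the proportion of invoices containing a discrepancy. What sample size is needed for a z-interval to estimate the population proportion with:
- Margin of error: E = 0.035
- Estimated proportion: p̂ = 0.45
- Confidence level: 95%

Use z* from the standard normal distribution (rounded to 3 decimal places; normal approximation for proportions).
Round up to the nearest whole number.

Using z* for proportion z-interval (normal approximation).

For 95% confidence, z* = 1.96 (from standard normal table)

Sample size formula for proportion z-interval: n = z*²p̂(1-p̂)/E²

n = 1.96² × 0.45 × 0.55 / 0.035²
  = 3.8416 × 0.2475 / 0.001225
  = 776.1600

Round up to the nearest whole number: n = 777

777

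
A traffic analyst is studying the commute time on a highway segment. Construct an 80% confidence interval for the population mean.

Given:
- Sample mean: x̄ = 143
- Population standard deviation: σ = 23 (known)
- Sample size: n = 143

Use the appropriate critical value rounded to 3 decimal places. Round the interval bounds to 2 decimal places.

The population standard deviation σ is known, so use a z-interval (standard normal critical value).

For 80% confidence, z* = 1.282 (from standard normal table)

Standard error: SE = σ/√n = 23/√143 = 1.923357

Margin of error: E = z* × SE = 1.282 × 1.923357 = 2.4657

Z-interval: x̄ ± E = 143 ± 2.4657 = (140.5343, 145.4657)

Rounded to 2 decimal places:

(140.53, 145.47)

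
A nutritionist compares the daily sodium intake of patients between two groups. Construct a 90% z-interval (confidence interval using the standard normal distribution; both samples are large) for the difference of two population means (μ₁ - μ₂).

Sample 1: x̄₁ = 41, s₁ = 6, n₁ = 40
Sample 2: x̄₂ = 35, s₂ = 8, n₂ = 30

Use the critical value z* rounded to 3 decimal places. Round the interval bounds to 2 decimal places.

Both samples are large (n₁ = 40 ≥ 30, n₂ = 30 ≥ 30), so a z-interval for the difference of means applies.

Point estimate: x̄₁ - x̄₂ = 41 - 35 = 6

Standard error: SE = √(s₁²/n₁ + s₂²/n₂)
= √(6²/40 + 8²/30)
= √(0.9000000 + 2.1333333)
= 1.7416467

For 90% confidence, z* = 1.645 (from standard normal table)
Margin of error: E = z* × SE = 1.645 × 1.7416467 = 2.86501

Z-interval: (x̄₁ - x̄₂) ± E = 6 ± 2.86501 = (3.13499, 8.86501)

Rounded to 2 decimal places:

(3.13, 8.87)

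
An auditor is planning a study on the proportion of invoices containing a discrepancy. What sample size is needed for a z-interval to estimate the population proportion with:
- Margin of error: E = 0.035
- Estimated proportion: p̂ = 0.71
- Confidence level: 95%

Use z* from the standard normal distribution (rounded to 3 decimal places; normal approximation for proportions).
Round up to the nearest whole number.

Using z* for proportion z-interval (normal approximation).

For 95% confidence, z* = 1.96 (from standard normal table)

Sample size formula for proportion z-interval: n = z*²p̂(1-p̂)/E²

n = 1.96² × 0.71 × 0.29 / 0.035²
  = 3.8416 × 0.2059 / 0.001225
  = 645.7024

Round up to the nearest whole number: n = 646

646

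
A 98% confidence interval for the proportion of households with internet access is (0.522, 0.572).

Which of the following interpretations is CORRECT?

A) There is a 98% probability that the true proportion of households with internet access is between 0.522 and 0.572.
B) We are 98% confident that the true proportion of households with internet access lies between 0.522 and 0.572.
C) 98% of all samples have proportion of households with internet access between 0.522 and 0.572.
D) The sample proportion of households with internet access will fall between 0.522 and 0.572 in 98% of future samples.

A confidence interval represents our confidence in the procedure, not a probability statement about the parameter.

Key concept: If we repeated this sampling process many times and computed a 98% CI each time, about 98% of those intervals would contain the true population parameter.

For this specific interval (0.522, 0.572):
- Midpoint (point estimate): 0.547
- Margin of error: 0.025

The correct interpretation is the one stating confidence that the true parameter lies in the interval — option B.

B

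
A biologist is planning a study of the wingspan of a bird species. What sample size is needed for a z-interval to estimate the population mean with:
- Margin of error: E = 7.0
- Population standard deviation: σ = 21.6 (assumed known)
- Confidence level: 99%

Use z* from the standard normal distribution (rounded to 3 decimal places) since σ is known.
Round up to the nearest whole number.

Using z* since population σ is known (z-interval formula).

For 99% confidence, z* = 2.576 (from standard normal table)

Sample size formula for z-interval: n = (z*σ/E)²

n = (2.576 × 21.6 / 7.0)²
  = (7.948800)²
  = 63.1834

Round up to the nearest whole number: n = 64

64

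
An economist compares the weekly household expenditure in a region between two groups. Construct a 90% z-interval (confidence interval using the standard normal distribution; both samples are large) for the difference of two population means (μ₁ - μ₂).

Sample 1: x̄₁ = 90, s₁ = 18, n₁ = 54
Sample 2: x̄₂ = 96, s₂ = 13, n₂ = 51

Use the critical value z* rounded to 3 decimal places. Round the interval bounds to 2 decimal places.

Both samples are large (n₁ = 54 ≥ 30, n₂ = 51 ≥ 30), so a z-interval for the difference of means applies.

Point estimate: x̄₁ - x̄₂ = 90 - 96 = -6

Standard error: SE = √(s₁²/n₁ + s₂²/n₂)
= √(18²/54 + 13²/51)
= √(6.000000 + 3.313725)
= 3.051840

For 90% confidence, z* = 1.645 (from standard normal table)
Margin of error: E = z* × SE = 1.645 × 3.051840 = 5.0203

Z-interval: (x̄₁ - x̄₂) ± E = -6 ± 5.0203 = (-11.0203, -0.9797)

Rounded to 2 decimal places:

(-11.02, -0.98)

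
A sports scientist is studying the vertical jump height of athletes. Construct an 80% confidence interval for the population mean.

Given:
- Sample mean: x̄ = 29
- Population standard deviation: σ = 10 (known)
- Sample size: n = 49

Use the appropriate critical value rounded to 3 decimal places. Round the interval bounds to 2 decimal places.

The population standard deviation σ is known, so use a z-interval (standard normal critical value).

For 80% confidence, z* = 1.282 (from standard normal table)

Standard error: SE = σ/√n = 10/√49 = 1.428571

Margin of error: E = z* × SE = 1.282 × 1.428571 = 1.8314

Z-interval: x̄ ± E = 29 ± 1.8314 = (27.1686, 30.8314)

Rounded to 2 decimal places:

(27.17, 30.83)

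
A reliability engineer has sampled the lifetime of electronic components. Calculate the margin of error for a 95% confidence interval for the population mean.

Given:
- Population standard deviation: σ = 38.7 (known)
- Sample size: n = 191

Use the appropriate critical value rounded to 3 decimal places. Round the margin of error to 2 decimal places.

The population standard deviation σ is known, so use the z-interval margin of error formula.

For 95% confidence, z* = 1.96 (from standard normal table)

Margin of error formula for z-interval: E = z* × σ/√n

E = 1.96 × 38.7/√191
  = 1.96 × 2.800234
  = 5.4885

Rounded to 2 decimal places:

5.49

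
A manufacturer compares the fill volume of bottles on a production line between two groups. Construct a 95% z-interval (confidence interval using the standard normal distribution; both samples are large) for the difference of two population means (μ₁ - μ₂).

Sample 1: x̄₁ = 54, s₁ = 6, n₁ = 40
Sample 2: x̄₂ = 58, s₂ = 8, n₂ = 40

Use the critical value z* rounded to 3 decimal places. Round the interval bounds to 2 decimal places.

Both samples are large (n₁ = 40 ≥ 30, n₂ = 40 ≥ 30), so a z-interval for the difference of means applies.

Point estimate: x̄₁ - x̄₂ = 54 - 58 = -4

Standard error: SE = √(s₁²/n₁ + s₂²/n₂)
= √(6²/40 + 8²/40)
= √(0.900000 + 1.600000)
= 1.581139

For 95% confidence, z* = 1.96 (from standard normal table)
Margin of error: E = z* × SE = 1.96 × 1.581139 = 3.0990

Z-interval: (x̄₁ - x̄₂) ± E = -4 ± 3.0990 = (-7.0990, -0.9010)

Rounded to 2 decimal places:

(-7.10, -0.90)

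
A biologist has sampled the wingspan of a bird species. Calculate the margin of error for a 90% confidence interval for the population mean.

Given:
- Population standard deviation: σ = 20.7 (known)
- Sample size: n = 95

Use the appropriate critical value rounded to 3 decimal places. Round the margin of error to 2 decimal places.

The population standard deviation σ is known, so use the z-interval margin of error formula.

For 90% confidence, z* = 1.645 (from standard normal table)

Margin of error formula for z-interval: E = z* × σ/√n

E = 1.645 × 20.7/√95
  = 1.645 × 2.123775
  = 3.4936

Rounded to 2 decimal places:

3.49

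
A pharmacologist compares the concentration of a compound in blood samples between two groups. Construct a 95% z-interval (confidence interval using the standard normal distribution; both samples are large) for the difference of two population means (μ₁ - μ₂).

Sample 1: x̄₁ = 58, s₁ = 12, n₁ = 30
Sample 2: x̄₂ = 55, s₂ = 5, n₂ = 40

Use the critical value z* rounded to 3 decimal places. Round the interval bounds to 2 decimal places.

Both samples are large (n₁ = 30 ≥ 30, n₂ = 40 ≥ 30), so a z-interval for the difference of means applies.

Point estimate: x̄₁ - x̄₂ = 58 - 55 = 3

Standard error: SE = √(s₁²/n₁ + s₂²/n₂)
= √(12²/30 + 5²/40)
= √(4.800000 + 0.625000)
= 2.329163

For 95% confidence, z* = 1.96 (from standard normal table)
Margin of error: E = z* × SE = 1.96 × 2.329163 = 4.5652

Z-interval: (x̄₁ - x̄₂) ± E = 3 ± 4.5652 = (-1.5652, 7.5652)

Rounded to 2 decimal places:

(-1.57, 7.57)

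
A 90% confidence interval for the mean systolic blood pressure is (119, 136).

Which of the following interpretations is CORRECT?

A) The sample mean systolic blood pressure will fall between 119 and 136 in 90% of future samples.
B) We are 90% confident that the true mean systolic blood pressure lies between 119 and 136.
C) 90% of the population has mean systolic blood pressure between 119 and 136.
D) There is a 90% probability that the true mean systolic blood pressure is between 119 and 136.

A confidence interval represents our confidence in the procedure, not a probability statement about the parameter.

Key concept: If we repeated this sampling process many times and computed a 90% CI each time, about 90% of those intervals would contain the true population parameter.

For this specific interval (119, 136):
- Midpoint (point estimate): 127.5
- Margin of error: 8.5

The correct interpretation is the one stating confidence that the true parameter lies in the interval — option B.

B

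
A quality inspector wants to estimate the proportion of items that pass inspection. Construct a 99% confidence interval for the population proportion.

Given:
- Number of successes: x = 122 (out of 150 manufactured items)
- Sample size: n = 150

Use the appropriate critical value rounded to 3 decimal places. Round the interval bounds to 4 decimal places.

Sample proportion: p̂ = 122/150 = 0.813333

Check conditions for normal approximation:
  np̂ = 122 ≥ 10 ✓
  n(1-p̂) = 28 ≥ 10 ✓

The sample is large enough, so use a z-interval (normal approximation) for the proportion.

For 99% confidence, z* = 2.576 (from standard normal table)

Standard error: SE = √(p̂(1-p̂)/n) = √(0.813333×0.186667/150) = 0.03181428

Margin of error: E = z* × SE = 2.576 × 0.03181428 = 0.081954

Z-interval: p̂ ± E = 0.813333 ± 0.081954 = (0.731380, 0.895287)

Rounded to 4 decimal places:

(0.7314, 0.8953)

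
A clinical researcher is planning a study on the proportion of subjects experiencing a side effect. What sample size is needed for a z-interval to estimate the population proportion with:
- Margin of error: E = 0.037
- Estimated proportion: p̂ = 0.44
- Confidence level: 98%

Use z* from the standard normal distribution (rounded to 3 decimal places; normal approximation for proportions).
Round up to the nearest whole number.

Using z* for proportion z-interval (normal approximation).

For 98% confidence, z* = 2.326 (from standard normal table)

Sample size formula for proportion z-interval: n = z*²p̂(1-p̂)/E²

n = 2.326² × 0.44 × 0.56 / 0.037²
  = 5.410276 × 0.2464 / 0.001369
  = 973.7706

Round up to the nearest whole number: n = 974

974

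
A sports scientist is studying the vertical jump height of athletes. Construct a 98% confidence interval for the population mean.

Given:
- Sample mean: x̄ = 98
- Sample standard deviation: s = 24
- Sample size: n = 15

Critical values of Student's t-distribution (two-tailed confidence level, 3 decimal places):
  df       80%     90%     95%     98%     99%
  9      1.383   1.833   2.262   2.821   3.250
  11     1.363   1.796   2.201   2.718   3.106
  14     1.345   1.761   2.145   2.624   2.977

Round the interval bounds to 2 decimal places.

The population standard deviation σ is unknown (only the sample standard deviation s is given), so use a t-interval with df = n - 1 = 15 - 1 = 14.

For 98% confidence with df = 14, t* = 2.624 (from t-table)

Standard error: SE = s/√n = 24/√15 = 6.196773

Margin of error: E = t* × SE = 2.624 × 6.196773 = 16.2603

T-interval: x̄ ± E = 98 ± 16.2603 = (81.7397, 114.2603)

Rounded to 2 decimal places:

(81.74, 114.26)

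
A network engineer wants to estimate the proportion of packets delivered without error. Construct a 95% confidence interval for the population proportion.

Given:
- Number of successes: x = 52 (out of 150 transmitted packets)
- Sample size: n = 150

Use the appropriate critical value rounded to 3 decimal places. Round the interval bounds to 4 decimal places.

Sample proportion: p̂ = 52/150 = 0.346667

Check conditions for normal approximation:
  np̂ = 52 ≥ 10 ✓
  n(1-p̂) = 98 ≥ 10 ✓

The sample is large enough, so use a z-interval (normal approximation) for the proportion.

For 95% confidence, z* = 1.96 (from standard normal table)

Standard error: SE = √(p̂(1-p̂)/n) = √(0.346667×0.653333/150) = 0.03885777

Margin of error: E = z* × SE = 1.96 × 0.03885777 = 0.076161

Z-interval: p̂ ± E = 0.346667 ± 0.076161 = (0.270505, 0.422828)

Rounded to 4 decimal places:

(0.2705, 0.4228)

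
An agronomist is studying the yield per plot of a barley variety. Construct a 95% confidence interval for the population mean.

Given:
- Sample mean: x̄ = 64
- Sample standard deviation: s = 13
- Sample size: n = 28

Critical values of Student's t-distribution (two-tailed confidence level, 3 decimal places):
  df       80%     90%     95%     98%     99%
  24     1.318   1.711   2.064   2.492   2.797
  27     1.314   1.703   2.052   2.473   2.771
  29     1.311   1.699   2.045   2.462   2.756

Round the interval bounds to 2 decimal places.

The population standard deviation σ is unknown (only the sample standard deviation s is given), so use a t-interval with df = n - 1 = 28 - 1 = 27.

For 95% confidence with df = 27, t* = 2.052 (from t-table)

Standard error: SE = s/√n = 13/√28 = 2.456769

Margin of error: E = t* × SE = 2.052 × 2.456769 = 5.0413

T-interval: x̄ ± E = 64 ± 5.0413 = (58.9587, 69.0413)

Rounded to 2 decimal places:

(58.96, 69.04)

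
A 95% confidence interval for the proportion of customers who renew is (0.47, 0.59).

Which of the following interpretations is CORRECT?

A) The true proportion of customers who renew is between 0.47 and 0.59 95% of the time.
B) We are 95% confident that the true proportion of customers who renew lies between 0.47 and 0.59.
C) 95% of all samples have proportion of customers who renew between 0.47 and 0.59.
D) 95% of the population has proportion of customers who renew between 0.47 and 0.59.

A confidence interval represents our confidence in the procedure, not a probability statement about the parameter.

Key concept: If we repeated this sampling process many times and computed a 95% CI each time, about 95% of those intervals would contain the true population parameter.

For this specific interval (0.47, 0.59):
- Midpoint (point estimate): 0.53
- Margin of error: 0.06

The correct interpretation is the one stating confidence that the true parameter lies in the interval — option B.

B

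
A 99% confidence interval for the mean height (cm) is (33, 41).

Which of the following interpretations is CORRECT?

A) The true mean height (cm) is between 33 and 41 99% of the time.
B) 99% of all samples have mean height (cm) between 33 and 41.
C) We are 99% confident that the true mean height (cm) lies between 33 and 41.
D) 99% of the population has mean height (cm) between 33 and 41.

A confidence interval represents our confidence in the procedure, not a probability statement about the parameter.

Key concept: If we repeated this sampling process many times and computed a 99% CI each time, about 99% of those intervals would contain the true population parameter.

For this specific interval (33, 41):
- Midpoint (point estimate): 37
- Margin of error: 4

The correct interpretation is the one stating confidence that the true parameter lies in the interval — option C.

C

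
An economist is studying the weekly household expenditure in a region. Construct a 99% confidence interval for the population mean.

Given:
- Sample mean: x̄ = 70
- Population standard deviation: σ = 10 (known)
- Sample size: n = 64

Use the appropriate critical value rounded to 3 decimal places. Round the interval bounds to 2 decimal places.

The population standard deviation σ is known, so use a z-interval (standard normal critical value).

For 99% confidence, z* = 2.576 (from standard normal table)

Standard error: SE = σ/√n = 10/√64 = 1.250000

Margin of error: E = z* × SE = 2.576 × 1.250000 = 3.2200

Z-interval: x̄ ± E = 70 ± 3.2200 = (66.7800, 73.2200)

Rounded to 2 decimal places:

(66.78, 73.22)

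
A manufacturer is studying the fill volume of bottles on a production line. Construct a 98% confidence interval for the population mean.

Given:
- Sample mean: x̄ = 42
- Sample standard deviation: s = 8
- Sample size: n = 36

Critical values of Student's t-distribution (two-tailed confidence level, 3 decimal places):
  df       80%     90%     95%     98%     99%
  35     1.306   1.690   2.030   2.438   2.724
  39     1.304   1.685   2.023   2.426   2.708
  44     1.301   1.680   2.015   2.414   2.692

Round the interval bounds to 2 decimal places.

The population standard deviation σ is unknown (only the sample standard deviation s is given), so use a t-interval with df = n - 1 = 36 - 1 = 35.

For 98% confidence with df = 35, t* = 2.438 (from t-table)

Standard error: SE = s/√n = 8/√36 = 1.333333

Margin of error: E = t* × SE = 2.438 × 1.333333 = 3.2507

T-interval: x̄ ± E = 42 ± 3.2507 = (38.7493, 45.2507)

Rounded to 2 decimal places:

(38.75, 45.25)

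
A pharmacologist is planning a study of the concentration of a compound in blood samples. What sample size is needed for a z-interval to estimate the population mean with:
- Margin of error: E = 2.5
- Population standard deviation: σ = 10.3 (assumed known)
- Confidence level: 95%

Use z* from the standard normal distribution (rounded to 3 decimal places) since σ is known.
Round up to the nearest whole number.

Using z* since population σ is known (z-interval formula).

For 95% confidence, z* = 1.96 (from standard normal table)

Sample size formula for z-interval: n = (z*σ/E)²

n = (1.96 × 10.3 / 2.5)²
  = (8.075200)²
  = 65.2089

Round up to the nearest whole number: n = 66

66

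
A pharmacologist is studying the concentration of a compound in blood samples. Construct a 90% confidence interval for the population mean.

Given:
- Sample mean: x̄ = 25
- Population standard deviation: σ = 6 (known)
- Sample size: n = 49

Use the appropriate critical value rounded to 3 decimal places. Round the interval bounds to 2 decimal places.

The population standard deviation σ is known, so use a z-interval (standard normal critical value).

For 90% confidence, z* = 1.645 (from standard normal table)

Standard error: SE = σ/√n = 6/√49 = 0.857143

Margin of error: E = z* × SE = 1.645 × 0.857143 = 1.4100

Z-interval: x̄ ± E = 25 ± 1.4100 = (23.5900, 26.4100)

Rounded to 2 decimal places:

(23.59, 26.41)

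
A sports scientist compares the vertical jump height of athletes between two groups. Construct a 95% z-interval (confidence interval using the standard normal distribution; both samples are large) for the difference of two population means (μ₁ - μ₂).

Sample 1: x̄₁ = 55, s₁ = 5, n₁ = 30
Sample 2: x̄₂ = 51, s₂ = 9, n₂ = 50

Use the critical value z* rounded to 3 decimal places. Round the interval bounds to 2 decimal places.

Both samples are large (n₁ = 30 ≥ 30, n₂ = 50 ≥ 30), so a z-interval for the difference of means applies.

Point estimate: x̄₁ - x̄₂ = 55 - 51 = 4

Standard error: SE = √(s₁²/n₁ + s₂²/n₂)
= √(5²/30 + 9²/50)
= √(0.833333 + 1.620000)
= 1.566312

For 95% confidence, z* = 1.96 (from standard normal table)
Margin of error: E = z* × SE = 1.96 × 1.566312 = 3.0700

Z-interval: (x̄₁ - x̄₂) ± E = 4 ± 3.0700 = (0.9300, 7.0700)

Rounded to 2 decimal places:

(0.93, 7.07)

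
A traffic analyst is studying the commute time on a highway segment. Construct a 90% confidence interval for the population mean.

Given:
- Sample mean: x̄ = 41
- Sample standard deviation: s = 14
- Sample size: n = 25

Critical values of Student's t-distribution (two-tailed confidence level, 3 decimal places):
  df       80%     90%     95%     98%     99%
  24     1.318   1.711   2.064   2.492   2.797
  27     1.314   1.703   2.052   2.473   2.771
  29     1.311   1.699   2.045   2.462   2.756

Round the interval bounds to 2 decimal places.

The population standard deviation σ is unknown (only the sample standard deviation s is given), so use a t-interval with df = n - 1 = 25 - 1 = 24.

For 90% confidence with df = 24, t* = 1.711 (from t-table)

Standard error: SE = s/√n = 14/√25 = 2.800000

Margin of error: E = t* × SE = 1.711 × 2.800000 = 4.7908

T-interval: x̄ ± E = 41 ± 4.7908 = (36.2092, 45.7908)

Rounded to 2 decimal places:

(36.21, 45.79)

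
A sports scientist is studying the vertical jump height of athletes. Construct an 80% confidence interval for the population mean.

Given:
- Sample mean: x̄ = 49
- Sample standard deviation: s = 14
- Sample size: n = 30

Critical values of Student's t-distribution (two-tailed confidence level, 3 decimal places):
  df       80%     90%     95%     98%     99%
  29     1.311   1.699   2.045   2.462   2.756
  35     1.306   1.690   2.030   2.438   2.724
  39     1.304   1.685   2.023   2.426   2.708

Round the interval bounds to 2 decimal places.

The population standard deviation σ is unknown (only the sample standard deviation s is given), so use a t-interval with df = n - 1 = 30 - 1 = 29.

For 80% confidence with df = 29, t* = 1.311 (from t-table)

Standard error: SE = s/√n = 14/√30 = 2.556039

Margin of error: E = t* × SE = 1.311 × 2.556039 = 3.3510

T-interval: x̄ ± E = 49 ± 3.3510 = (45.6490, 52.3510)

Rounded to 2 decimal places:

(45.65, 52.35)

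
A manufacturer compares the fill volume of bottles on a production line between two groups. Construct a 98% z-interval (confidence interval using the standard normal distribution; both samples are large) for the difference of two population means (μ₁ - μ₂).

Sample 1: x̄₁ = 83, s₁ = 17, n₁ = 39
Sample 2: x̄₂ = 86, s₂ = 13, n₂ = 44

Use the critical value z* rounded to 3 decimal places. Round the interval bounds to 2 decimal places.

Both samples are large (n₁ = 39 ≥ 30, n₂ = 44 ≥ 30), so a z-interval for the difference of means applies.

Point estimate: x̄₁ - x̄₂ = 83 - 86 = -3

Standard error: SE = √(s₁²/n₁ + s₂²/n₂)
= √(17²/39 + 13²/44)
= √(7.410256 + 3.840909)
= 3.354276

For 98% confidence, z* = 2.326 (from standard normal table)
Margin of error: E = z* × SE = 2.326 × 3.354276 = 7.8020

Z-interval: (x̄₁ - x̄₂) ± E = -3 ± 7.8020 = (-10.8020, 4.8020)

Rounded to 2 decimal places:

(-10.80, 4.80)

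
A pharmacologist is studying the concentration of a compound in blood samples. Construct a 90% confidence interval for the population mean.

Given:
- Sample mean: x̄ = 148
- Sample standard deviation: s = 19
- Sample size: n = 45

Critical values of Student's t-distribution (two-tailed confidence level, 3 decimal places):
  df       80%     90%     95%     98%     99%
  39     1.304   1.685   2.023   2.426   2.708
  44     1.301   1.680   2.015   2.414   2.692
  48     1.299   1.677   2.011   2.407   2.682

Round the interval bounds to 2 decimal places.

The population standard deviation σ is unknown (only the sample standard deviation s is given), so use a t-interval with df = n - 1 = 45 - 1 = 44.

For 90% confidence with df = 44, t* = 1.680 (from t-table)

Standard error: SE = s/√n = 19/√45 = 2.832353

Margin of error: E = t* × SE = 1.680 × 2.832353 = 4.7584

T-interval: x̄ ± E = 148 ± 4.7584 = (143.2416, 152.7584)

Rounded to 2 decimal places:

(143.24, 152.76)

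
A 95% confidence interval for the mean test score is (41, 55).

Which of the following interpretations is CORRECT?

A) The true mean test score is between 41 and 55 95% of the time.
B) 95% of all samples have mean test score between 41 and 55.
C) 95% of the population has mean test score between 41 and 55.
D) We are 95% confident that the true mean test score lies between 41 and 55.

A confidence interval represents our confidence in the procedure, not a probability statement about the parameter.

Key concept: If we repeated this sampling process many times and computed a 95% CI each time, about 95% of those intervals would contain the true population parameter.

For this specific interval (41, 55):
- Midpoint (point estimate): 48
- Margin of error: 7

The correct interpretation is the one stating confidence that the true parameter lies in the interval — option D.

D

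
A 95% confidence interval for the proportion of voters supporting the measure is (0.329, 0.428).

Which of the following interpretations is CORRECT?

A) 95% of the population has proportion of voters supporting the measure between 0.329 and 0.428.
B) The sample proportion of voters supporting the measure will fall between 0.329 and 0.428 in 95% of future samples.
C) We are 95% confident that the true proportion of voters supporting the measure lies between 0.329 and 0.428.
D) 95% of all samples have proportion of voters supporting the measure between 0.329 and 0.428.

A confidence interval represents our confidence in the procedure, not a probability statement about the parameter.

Key concept: If we repeated this sampling process many times and computed a 95% CI each time, about 95% of those intervals would contain the true population parameter.

For this specific interval (0.329, 0.428):
- Midpoint (point estimate): 0.3785
- Margin of error: 0.0495

The correct interpretation is the one stating confidence that the true parameter lies in the interval — option C.

C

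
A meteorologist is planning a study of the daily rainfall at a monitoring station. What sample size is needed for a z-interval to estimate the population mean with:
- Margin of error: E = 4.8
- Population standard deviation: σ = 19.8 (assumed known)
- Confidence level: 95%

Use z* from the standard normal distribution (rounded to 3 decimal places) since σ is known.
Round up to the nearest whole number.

Using z* since population σ is known (z-interval formula).

For 95% confidence, z* = 1.96 (from standard normal table)

Sample size formula for z-interval: n = (z*σ/E)²

n = (1.96 × 19.8 / 4.8)²
  = (8.085000)²
  = 65.3672

Round up to the nearest whole number: n = 66

66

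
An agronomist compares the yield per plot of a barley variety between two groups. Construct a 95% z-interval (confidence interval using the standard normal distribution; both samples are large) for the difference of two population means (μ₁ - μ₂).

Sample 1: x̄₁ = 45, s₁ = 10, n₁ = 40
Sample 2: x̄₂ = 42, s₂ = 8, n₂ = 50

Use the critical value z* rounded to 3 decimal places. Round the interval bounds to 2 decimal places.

Both samples are large (n₁ = 40 ≥ 30, n₂ = 50 ≥ 30), so a z-interval for the difference of means applies.

Point estimate: x̄₁ - x̄₂ = 45 - 42 = 3

Standard error: SE = √(s₁²/n₁ + s₂²/n₂)
= √(10²/40 + 8²/50)
= √(2.500000 + 1.280000)
= 1.944222

For 95% confidence, z* = 1.96 (from standard normal table)
Margin of error: E = z* × SE = 1.96 × 1.944222 = 3.8107

Z-interval: (x̄₁ - x̄₂) ± E = 3 ± 3.8107 = (-0.8107, 6.8107)

Rounded to 2 decimal places:

(-0.81, 6.81)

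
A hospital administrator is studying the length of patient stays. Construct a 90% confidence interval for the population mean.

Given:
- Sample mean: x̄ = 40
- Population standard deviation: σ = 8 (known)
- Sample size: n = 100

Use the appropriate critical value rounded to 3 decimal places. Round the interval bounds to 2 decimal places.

The population standard deviation σ is known, so use a z-interval (standard normal critical value).

For 90% confidence, z* = 1.645 (from standard normal table)

Standard error: SE = σ/√n = 8/√100 = 0.800000

Margin of error: E = z* × SE = 1.645 × 0.800000 = 1.3160

Z-interval: x̄ ± E = 40 ± 1.3160 = (38.6840, 41.3160)

Rounded to 2 decimal places:

(38.68, 41.32)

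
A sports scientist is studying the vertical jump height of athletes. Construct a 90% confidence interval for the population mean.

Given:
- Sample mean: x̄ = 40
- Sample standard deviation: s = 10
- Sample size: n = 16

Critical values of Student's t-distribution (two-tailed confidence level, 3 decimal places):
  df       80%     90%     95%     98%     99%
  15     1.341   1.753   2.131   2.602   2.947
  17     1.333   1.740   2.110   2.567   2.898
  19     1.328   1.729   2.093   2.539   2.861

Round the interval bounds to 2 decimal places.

The population standard deviation σ is unknown (only the sample standard deviation s is given), so use a t-interval with df = n - 1 = 16 - 1 = 15.

For 90% confidence with df = 15, t* = 1.753 (from t-table)

Standard error: SE = s/√n = 10/√16 = 2.500000

Margin of error: E = t* × SE = 1.753 × 2.500000 = 4.3825

T-interval: x̄ ± E = 40 ± 4.3825 = (35.6175, 44.3825)

Rounded to 2 decimal places:

(35.62, 44.38)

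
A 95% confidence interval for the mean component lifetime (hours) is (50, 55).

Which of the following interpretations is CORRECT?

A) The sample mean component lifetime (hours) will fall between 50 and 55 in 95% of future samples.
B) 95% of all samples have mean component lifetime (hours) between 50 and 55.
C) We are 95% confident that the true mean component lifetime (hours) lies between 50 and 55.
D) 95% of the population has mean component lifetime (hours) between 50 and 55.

A confidence interval represents our confidence in the procedure, not a probability statement about the parameter.

Key concept: If we repeated this sampling process many times and computed a 95% CI each time, about 95% of those intervals would contain the true population parameter.

For this specific interval (50, 55):
- Midpoint (point estimate): 52.5
- Margin of error: 2.5

The correct interpretation is the one stating confidence that the true parameter lies in the interval — option C.

C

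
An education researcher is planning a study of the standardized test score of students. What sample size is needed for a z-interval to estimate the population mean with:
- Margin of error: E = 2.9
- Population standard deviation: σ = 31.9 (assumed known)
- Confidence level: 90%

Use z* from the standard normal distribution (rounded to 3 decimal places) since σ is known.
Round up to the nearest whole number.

Using z* since population σ is known (z-interval formula).

For 90% confidence, z* = 1.645 (from standard normal table)

Sample size formula for z-interval: n = (z*σ/E)²

n = (1.645 × 31.9 / 2.9)²
  = (18.095000)²
  = 327.4290

Round up to the nearest whole number: n = 328

328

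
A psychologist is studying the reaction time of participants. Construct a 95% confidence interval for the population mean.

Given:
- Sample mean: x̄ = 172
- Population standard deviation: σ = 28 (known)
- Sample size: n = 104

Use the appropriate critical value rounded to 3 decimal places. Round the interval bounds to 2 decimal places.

The population standard deviation σ is known, so use a z-interval (standard normal critical value).

For 95% confidence, z* = 1.96 (from standard normal table)

Standard error: SE = σ/√n = 28/√104 = 2.745626

Margin of error: E = z* × SE = 1.96 × 2.745626 = 5.3814

Z-interval: x̄ ± E = 172 ± 5.3814 = (166.6186, 177.3814)

Rounded to 2 decimal places:

(166.62, 177.38)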